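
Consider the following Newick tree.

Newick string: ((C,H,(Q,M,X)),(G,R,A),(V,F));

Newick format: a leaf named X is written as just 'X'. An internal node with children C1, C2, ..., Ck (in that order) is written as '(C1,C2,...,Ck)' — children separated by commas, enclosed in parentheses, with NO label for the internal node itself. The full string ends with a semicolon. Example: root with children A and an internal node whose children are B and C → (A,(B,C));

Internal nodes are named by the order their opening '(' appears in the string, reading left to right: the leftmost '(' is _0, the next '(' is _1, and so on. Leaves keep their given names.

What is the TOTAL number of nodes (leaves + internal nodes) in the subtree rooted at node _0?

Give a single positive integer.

Newick: ((C,H,(Q,M,X)),(G,R,A),(V,F));
Locate _0: it is the '(' at position 0 (the 1st '(' reading left to right).
Query: subtree rooted at _0
_0: subtree_size = 1 + 14
  _1: subtree_size = 1 + 6
    C: subtree_size = 1 + 0
    H: subtree_size = 1 + 0
    _2: subtree_size = 1 + 3
      Q: subtree_size = 1 + 0
      M: subtree_size = 1 + 0
      X: subtree_size = 1 + 0
  _3: subtree_size = 1 + 3
    G: subtree_size = 1 + 0
    R: subtree_size = 1 + 0
    A: subtree_size = 1 + 0
  _4: subtree_size = 1 + 2
    V: subtree_size = 1 + 0
    F: subtree_size = 1 + 0
Total subtree size of _0: 15

Answer: 15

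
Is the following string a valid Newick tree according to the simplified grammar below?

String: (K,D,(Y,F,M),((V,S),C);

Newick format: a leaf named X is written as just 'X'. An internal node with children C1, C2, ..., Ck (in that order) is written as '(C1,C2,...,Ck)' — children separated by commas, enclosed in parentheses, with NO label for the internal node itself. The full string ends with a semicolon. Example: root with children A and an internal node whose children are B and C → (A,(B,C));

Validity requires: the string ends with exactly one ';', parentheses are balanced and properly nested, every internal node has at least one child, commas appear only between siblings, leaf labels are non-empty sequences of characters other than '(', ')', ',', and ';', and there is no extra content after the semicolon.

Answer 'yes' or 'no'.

Input: (K,D,(Y,F,M),((V,S),C);
Paren balance: 4 '(' vs 3 ')' MISMATCH
Ends with single ';': True
Full parse: FAILS (expected , or ) at pos 22)
Valid: False

Answer: no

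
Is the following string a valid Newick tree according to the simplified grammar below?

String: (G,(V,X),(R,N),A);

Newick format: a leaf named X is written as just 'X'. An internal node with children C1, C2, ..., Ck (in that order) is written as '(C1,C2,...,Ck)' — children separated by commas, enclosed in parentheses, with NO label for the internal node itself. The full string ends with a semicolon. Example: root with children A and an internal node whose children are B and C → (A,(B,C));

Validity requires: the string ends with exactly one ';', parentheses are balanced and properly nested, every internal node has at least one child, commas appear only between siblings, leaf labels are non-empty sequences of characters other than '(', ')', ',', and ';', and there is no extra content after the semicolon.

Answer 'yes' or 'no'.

Answer: yes

Derivation:
Input: (G,(V,X),(R,N),A);
Paren balance: 3 '(' vs 3 ')' OK
Ends with single ';': True
Full parse: OK
Valid: True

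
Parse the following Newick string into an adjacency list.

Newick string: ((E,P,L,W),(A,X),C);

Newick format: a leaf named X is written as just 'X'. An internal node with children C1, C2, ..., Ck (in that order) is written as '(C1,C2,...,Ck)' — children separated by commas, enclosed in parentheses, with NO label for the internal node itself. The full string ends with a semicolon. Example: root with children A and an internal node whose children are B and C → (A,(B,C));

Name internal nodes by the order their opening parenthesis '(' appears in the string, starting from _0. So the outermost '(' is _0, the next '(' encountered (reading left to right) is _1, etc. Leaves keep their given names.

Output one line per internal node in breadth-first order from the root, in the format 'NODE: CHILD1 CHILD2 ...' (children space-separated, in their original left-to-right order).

Answer: _0: _1 _2 C
_1: E P L W
_2: A X

Derivation:
Input: ((E,P,L,W),(A,X),C);
Scanning left-to-right, naming '(' by encounter order:
  pos 0: '(' -> open internal node _0 (depth 1)
  pos 1: '(' -> open internal node _1 (depth 2)
  pos 9: ')' -> close internal node _1 (now at depth 1)
  pos 11: '(' -> open internal node _2 (depth 2)
  pos 15: ')' -> close internal node _2 (now at depth 1)
  pos 18: ')' -> close internal node _0 (now at depth 0)
Total internal nodes: 3
BFS adjacency from root:
  _0: _1 _2 C
  _1: E P L W
  _2: A X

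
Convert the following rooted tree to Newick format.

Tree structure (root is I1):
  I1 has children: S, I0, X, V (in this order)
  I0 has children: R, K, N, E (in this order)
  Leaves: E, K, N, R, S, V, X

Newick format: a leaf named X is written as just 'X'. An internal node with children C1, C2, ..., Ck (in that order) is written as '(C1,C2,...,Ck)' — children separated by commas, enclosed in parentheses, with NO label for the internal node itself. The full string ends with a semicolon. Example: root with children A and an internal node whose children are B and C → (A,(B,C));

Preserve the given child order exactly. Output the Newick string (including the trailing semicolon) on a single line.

internal I1 with children ['S', 'I0', 'X', 'V']
  leaf 'S' → 'S'
  internal I0 with children ['R', 'K', 'N', 'E']
    leaf 'R' → 'R'
    leaf 'K' → 'K'
    leaf 'N' → 'N'
    leaf 'E' → 'E'
  → '(R,K,N,E)'
  leaf 'X' → 'X'
  leaf 'V' → 'V'
→ '(S,(R,K,N,E),X,V)'
Final: (S,(R,K,N,E),X,V);

Answer: (S,(R,K,N,E),X,V);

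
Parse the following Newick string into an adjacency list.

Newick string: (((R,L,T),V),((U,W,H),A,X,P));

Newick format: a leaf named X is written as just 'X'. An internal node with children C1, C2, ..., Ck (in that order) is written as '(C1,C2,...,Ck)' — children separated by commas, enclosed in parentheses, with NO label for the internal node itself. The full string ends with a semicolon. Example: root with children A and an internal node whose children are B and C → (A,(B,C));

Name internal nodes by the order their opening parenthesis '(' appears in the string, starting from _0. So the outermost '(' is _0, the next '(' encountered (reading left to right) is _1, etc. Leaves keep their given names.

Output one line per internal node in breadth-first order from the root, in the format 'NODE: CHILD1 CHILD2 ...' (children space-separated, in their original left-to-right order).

Answer: _0: _1 _3
_1: _2 V
_3: _4 A X P
_2: R L T
_4: U W H

Derivation:
Input: (((R,L,T),V),((U,W,H),A,X,P));
Scanning left-to-right, naming '(' by encounter order:
  pos 0: '(' -> open internal node _0 (depth 1)
  pos 1: '(' -> open internal node _1 (depth 2)
  pos 2: '(' -> open internal node _2 (depth 3)
  pos 8: ')' -> close internal node _2 (now at depth 2)
  pos 11: ')' -> close internal node _1 (now at depth 1)
  pos 13: '(' -> open internal node _3 (depth 2)
  pos 14: '(' -> open internal node _4 (depth 3)
  pos 20: ')' -> close internal node _4 (now at depth 2)
  pos 27: ')' -> close internal node _3 (now at depth 1)
  pos 28: ')' -> close internal node _0 (now at depth 0)
Total internal nodes: 5
BFS adjacency from root:
  _0: _1 _3
  _1: _2 V
  _3: _4 A X P
  _2: R L T
  _4: U W H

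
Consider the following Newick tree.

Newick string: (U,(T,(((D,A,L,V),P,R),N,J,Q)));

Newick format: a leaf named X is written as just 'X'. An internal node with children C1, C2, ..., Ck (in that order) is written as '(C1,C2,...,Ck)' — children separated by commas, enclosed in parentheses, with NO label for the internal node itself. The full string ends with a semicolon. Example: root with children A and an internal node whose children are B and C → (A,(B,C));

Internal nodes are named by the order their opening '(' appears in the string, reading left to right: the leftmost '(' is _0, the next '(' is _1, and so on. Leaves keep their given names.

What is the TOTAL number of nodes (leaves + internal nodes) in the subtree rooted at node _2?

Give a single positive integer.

Answer: 12

Derivation:
Newick: (U,(T,(((D,A,L,V),P,R),N,J,Q)));
Locate _2: it is the '(' at position 6 (the 3rd '(' reading left to right).
Query: subtree rooted at _2
_2: subtree_size = 1 + 11
  _3: subtree_size = 1 + 7
    _4: subtree_size = 1 + 4
      D: subtree_size = 1 + 0
      A: subtree_size = 1 + 0
      L: subtree_size = 1 + 0
      V: subtree_size = 1 + 0
    P: subtree_size = 1 + 0
    R: subtree_size = 1 + 0
  N: subtree_size = 1 + 0
  J: subtree_size = 1 + 0
  Q: subtree_size = 1 + 0
Total subtree size of _2: 12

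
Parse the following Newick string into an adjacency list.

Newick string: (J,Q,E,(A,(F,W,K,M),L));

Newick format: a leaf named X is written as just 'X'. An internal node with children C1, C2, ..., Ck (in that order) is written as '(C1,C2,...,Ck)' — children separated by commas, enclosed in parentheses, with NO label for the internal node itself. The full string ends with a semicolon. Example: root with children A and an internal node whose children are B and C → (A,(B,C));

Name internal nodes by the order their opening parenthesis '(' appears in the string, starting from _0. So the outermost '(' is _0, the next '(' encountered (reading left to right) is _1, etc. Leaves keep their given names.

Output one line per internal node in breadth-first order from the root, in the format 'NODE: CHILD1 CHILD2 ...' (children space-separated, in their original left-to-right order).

Answer: _0: J Q E _1
_1: A _2 L
_2: F W K M

Derivation:
Input: (J,Q,E,(A,(F,W,K,M),L));
Scanning left-to-right, naming '(' by encounter order:
  pos 0: '(' -> open internal node _0 (depth 1)
  pos 7: '(' -> open internal node _1 (depth 2)
  pos 10: '(' -> open internal node _2 (depth 3)
  pos 18: ')' -> close internal node _2 (now at depth 2)
  pos 21: ')' -> close internal node _1 (now at depth 1)
  pos 22: ')' -> close internal node _0 (now at depth 0)
Total internal nodes: 3
BFS adjacency from root:
  _0: J Q E _1
  _1: A _2 L
  _2: F W K M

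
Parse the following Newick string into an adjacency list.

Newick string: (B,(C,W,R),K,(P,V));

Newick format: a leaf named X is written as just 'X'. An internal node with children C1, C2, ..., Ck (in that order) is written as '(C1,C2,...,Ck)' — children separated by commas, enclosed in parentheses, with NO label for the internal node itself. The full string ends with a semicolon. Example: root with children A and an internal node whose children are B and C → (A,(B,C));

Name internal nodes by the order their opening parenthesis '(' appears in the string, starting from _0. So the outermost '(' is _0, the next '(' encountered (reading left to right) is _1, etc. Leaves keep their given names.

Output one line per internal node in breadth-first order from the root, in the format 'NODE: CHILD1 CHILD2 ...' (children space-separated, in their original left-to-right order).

Answer: _0: B _1 K _2
_1: C W R
_2: P V

Derivation:
Input: (B,(C,W,R),K,(P,V));
Scanning left-to-right, naming '(' by encounter order:
  pos 0: '(' -> open internal node _0 (depth 1)
  pos 3: '(' -> open internal node _1 (depth 2)
  pos 9: ')' -> close internal node _1 (now at depth 1)
  pos 13: '(' -> open internal node _2 (depth 2)
  pos 17: ')' -> close internal node _2 (now at depth 1)
  pos 18: ')' -> close internal node _0 (now at depth 0)
Total internal nodes: 3
BFS adjacency from root:
  _0: B _1 K _2
  _1: C W R
  _2: P V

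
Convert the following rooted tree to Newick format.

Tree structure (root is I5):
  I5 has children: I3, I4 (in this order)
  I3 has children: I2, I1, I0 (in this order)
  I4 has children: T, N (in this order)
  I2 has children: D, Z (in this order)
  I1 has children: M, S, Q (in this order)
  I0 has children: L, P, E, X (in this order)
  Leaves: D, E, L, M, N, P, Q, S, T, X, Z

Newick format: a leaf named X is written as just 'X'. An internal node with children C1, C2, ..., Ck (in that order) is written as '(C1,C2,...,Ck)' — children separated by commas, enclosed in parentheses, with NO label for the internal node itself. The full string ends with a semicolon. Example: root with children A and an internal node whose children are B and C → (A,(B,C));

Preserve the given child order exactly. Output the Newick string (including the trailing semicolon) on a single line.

internal I5 with children ['I3', 'I4']
  internal I3 with children ['I2', 'I1', 'I0']
    internal I2 with children ['D', 'Z']
      leaf 'D' → 'D'
      leaf 'Z' → 'Z'
    → '(D,Z)'
    internal I1 with children ['M', 'S', 'Q']
      leaf 'M' → 'M'
      leaf 'S' → 'S'
      leaf 'Q' → 'Q'
    → '(M,S,Q)'
    internal I0 with children ['L', 'P', 'E', 'X']
      leaf 'L' → 'L'
      leaf 'P' → 'P'
      leaf 'E' → 'E'
      leaf 'X' → 'X'
    → '(L,P,E,X)'
  → '((D,Z),(M,S,Q),(L,P,E,X))'
  internal I4 with children ['T', 'N']
    leaf 'T' → 'T'
    leaf 'N' → 'N'
  → '(T,N)'
→ '(((D,Z),(M,S,Q),(L,P,E,X)),(T,N))'
Final: (((D,Z),(M,S,Q),(L,P,E,X)),(T,N));

Answer: (((D,Z),(M,S,Q),(L,P,E,X)),(T,N));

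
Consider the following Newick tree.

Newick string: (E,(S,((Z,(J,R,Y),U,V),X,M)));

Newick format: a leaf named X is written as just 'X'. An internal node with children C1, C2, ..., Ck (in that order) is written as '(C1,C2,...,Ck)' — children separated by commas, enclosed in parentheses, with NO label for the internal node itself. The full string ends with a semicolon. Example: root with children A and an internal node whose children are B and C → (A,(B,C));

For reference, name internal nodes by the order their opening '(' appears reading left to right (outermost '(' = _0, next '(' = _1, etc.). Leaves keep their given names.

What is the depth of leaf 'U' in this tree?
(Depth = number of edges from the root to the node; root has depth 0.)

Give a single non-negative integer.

Answer: 4

Derivation:
Newick: (E,(S,((Z,(J,R,Y),U,V),X,M)));
Naming internals by '(' encounter order: outermost '(' = _0, next = _1, ...
Query node: U
Path from root: _0 -> _1 -> _2 -> _3 -> U
Depth of U: 4 (number of edges from root)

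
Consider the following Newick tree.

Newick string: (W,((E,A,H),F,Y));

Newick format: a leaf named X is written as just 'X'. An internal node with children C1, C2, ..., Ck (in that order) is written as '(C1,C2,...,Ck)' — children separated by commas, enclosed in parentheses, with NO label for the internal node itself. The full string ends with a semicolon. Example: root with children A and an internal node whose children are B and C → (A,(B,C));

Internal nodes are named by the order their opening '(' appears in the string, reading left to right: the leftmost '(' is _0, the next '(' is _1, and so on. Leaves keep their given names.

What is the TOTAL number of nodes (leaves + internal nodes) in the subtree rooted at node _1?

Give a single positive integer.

Newick: (W,((E,A,H),F,Y));
Locate _1: it is the '(' at position 3 (the 2nd '(' reading left to right).
Query: subtree rooted at _1
_1: subtree_size = 1 + 6
  _2: subtree_size = 1 + 3
    E: subtree_size = 1 + 0
    A: subtree_size = 1 + 0
    H: subtree_size = 1 + 0
  F: subtree_size = 1 + 0
  Y: subtree_size = 1 + 0
Total subtree size of _1: 7

Answer: 7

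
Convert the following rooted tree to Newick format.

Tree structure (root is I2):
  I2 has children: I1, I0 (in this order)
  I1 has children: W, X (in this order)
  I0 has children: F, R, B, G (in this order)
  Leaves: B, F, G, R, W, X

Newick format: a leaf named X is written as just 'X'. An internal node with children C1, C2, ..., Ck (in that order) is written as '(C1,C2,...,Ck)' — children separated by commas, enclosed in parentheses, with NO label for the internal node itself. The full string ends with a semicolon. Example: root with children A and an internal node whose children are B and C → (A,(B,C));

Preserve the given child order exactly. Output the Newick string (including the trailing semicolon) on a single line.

internal I2 with children ['I1', 'I0']
  internal I1 with children ['W', 'X']
    leaf 'W' → 'W'
    leaf 'X' → 'X'
  → '(W,X)'
  internal I0 with children ['F', 'R', 'B', 'G']
    leaf 'F' → 'F'
    leaf 'R' → 'R'
    leaf 'B' → 'B'
    leaf 'G' → 'G'
  → '(F,R,B,G)'
→ '((W,X),(F,R,B,G))'
Final: ((W,X),(F,R,B,G));

Answer: ((W,X),(F,R,B,G));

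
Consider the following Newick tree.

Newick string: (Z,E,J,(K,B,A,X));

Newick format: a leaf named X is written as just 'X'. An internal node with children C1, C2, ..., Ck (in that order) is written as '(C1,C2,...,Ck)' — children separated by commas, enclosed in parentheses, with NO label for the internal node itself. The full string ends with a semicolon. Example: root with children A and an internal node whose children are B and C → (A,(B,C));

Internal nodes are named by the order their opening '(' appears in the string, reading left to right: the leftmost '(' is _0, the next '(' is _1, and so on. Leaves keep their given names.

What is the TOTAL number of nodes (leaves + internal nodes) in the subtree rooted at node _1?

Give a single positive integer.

Newick: (Z,E,J,(K,B,A,X));
Locate _1: it is the '(' at position 7 (the 2nd '(' reading left to right).
Query: subtree rooted at _1
_1: subtree_size = 1 + 4
  K: subtree_size = 1 + 0
  B: subtree_size = 1 + 0
  A: subtree_size = 1 + 0
  X: subtree_size = 1 + 0
Total subtree size of _1: 5

Answer: 5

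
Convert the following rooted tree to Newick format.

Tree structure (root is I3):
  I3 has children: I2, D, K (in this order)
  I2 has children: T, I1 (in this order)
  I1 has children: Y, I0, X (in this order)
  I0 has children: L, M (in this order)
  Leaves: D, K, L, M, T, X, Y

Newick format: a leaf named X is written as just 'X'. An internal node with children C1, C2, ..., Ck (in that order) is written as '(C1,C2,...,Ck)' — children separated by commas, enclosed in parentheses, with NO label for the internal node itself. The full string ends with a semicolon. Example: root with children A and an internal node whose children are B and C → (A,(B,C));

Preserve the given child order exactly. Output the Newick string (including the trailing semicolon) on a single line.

Answer: ((T,(Y,(L,M),X)),D,K);

Derivation:
internal I3 with children ['I2', 'D', 'K']
  internal I2 with children ['T', 'I1']
    leaf 'T' → 'T'
    internal I1 with children ['Y', 'I0', 'X']
      leaf 'Y' → 'Y'
      internal I0 with children ['L', 'M']
        leaf 'L' → 'L'
        leaf 'M' → 'M'
      → '(L,M)'
      leaf 'X' → 'X'
    → '(Y,(L,M),X)'
  → '(T,(Y,(L,M),X))'
  leaf 'D' → 'D'
  leaf 'K' → 'K'
→ '((T,(Y,(L,M),X)),D,K)'
Final: ((T,(Y,(L,M),X)),D,K);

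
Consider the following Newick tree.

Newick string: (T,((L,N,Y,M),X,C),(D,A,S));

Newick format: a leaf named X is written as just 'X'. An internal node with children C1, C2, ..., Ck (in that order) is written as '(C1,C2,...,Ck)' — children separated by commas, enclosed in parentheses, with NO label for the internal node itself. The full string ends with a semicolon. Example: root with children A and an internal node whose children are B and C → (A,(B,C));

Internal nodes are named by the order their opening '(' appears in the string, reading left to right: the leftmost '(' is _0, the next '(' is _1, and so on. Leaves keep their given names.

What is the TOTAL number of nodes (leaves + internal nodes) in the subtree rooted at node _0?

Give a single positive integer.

Answer: 14

Derivation:
Newick: (T,((L,N,Y,M),X,C),(D,A,S));
Locate _0: it is the '(' at position 0 (the 1st '(' reading left to right).
Query: subtree rooted at _0
_0: subtree_size = 1 + 13
  T: subtree_size = 1 + 0
  _1: subtree_size = 1 + 7
    _2: subtree_size = 1 + 4
      L: subtree_size = 1 + 0
      N: subtree_size = 1 + 0
      Y: subtree_size = 1 + 0
      M: subtree_size = 1 + 0
    X: subtree_size = 1 + 0
    C: subtree_size = 1 + 0
  _3: subtree_size = 1 + 3
    D: subtree_size = 1 + 0
    A: subtree_size = 1 + 0
    S: subtree_size = 1 + 0
Total subtree size of _0: 14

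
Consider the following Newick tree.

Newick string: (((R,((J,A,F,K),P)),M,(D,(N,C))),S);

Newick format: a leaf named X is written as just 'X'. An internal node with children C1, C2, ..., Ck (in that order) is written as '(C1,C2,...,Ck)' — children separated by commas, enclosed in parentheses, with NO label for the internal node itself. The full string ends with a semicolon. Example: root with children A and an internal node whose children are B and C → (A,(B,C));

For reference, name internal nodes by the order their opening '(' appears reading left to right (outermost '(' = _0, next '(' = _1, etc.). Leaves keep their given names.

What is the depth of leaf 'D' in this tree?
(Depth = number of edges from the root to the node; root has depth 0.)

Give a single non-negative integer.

Newick: (((R,((J,A,F,K),P)),M,(D,(N,C))),S);
Naming internals by '(' encounter order: outermost '(' = _0, next = _1, ...
Query node: D
Path from root: _0 -> _1 -> _5 -> D
Depth of D: 3 (number of edges from root)

Answer: 3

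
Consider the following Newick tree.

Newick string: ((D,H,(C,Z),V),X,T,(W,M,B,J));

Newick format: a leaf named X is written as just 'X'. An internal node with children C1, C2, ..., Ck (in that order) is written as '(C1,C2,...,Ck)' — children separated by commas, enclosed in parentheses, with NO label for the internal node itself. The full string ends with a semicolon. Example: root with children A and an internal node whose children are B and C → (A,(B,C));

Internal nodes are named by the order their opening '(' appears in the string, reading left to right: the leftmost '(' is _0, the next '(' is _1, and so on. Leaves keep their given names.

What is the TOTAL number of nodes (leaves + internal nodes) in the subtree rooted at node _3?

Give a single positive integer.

Answer: 5

Derivation:
Newick: ((D,H,(C,Z),V),X,T,(W,M,B,J));
Locate _3: it is the '(' at position 19 (the 4th '(' reading left to right).
Query: subtree rooted at _3
_3: subtree_size = 1 + 4
  W: subtree_size = 1 + 0
  M: subtree_size = 1 + 0
  B: subtree_size = 1 + 0
  J: subtree_size = 1 + 0
Total subtree size of _3: 5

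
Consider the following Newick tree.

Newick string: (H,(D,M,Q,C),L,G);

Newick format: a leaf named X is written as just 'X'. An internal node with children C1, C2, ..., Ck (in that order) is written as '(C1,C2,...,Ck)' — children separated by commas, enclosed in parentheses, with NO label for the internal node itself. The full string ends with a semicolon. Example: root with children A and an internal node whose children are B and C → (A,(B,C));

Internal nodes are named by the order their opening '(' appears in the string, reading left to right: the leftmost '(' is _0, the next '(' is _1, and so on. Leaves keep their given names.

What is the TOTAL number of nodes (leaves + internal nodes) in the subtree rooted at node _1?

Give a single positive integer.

Answer: 5

Derivation:
Newick: (H,(D,M,Q,C),L,G);
Locate _1: it is the '(' at position 3 (the 2nd '(' reading left to right).
Query: subtree rooted at _1
_1: subtree_size = 1 + 4
  D: subtree_size = 1 + 0
  M: subtree_size = 1 + 0
  Q: subtree_size = 1 + 0
  C: subtree_size = 1 + 0
Total subtree size of _1: 5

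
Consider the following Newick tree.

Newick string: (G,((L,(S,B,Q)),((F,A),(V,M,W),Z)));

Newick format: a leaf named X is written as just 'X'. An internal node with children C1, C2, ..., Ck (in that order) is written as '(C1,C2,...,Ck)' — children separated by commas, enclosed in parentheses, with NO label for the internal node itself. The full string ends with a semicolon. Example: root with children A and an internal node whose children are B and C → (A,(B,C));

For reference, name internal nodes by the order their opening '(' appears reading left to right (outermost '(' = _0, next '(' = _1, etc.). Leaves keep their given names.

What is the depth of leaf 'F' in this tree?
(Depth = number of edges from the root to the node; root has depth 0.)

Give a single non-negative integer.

Newick: (G,((L,(S,B,Q)),((F,A),(V,M,W),Z)));
Naming internals by '(' encounter order: outermost '(' = _0, next = _1, ...
Query node: F
Path from root: _0 -> _1 -> _4 -> _5 -> F
Depth of F: 4 (number of edges from root)

Answer: 4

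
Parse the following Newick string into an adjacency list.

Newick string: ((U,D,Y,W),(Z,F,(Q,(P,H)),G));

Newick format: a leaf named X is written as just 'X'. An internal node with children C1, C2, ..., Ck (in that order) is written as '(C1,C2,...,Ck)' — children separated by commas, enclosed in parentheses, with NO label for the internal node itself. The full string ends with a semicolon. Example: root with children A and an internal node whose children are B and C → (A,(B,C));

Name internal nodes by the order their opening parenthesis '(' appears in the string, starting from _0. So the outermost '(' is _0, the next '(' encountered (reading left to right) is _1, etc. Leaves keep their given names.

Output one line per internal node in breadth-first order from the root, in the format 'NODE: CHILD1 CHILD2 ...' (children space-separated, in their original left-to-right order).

Input: ((U,D,Y,W),(Z,F,(Q,(P,H)),G));
Scanning left-to-right, naming '(' by encounter order:
  pos 0: '(' -> open internal node _0 (depth 1)
  pos 1: '(' -> open internal node _1 (depth 2)
  pos 9: ')' -> close internal node _1 (now at depth 1)
  pos 11: '(' -> open internal node _2 (depth 2)
  pos 16: '(' -> open internal node _3 (depth 3)
  pos 19: '(' -> open internal node _4 (depth 4)
  pos 23: ')' -> close internal node _4 (now at depth 3)
  pos 24: ')' -> close internal node _3 (now at depth 2)
  pos 27: ')' -> close internal node _2 (now at depth 1)
  pos 28: ')' -> close internal node _0 (now at depth 0)
Total internal nodes: 5
BFS adjacency from root:
  _0: _1 _2
  _1: U D Y W
  _2: Z F _3 G
  _3: Q _4
  _4: P H

Answer: _0: _1 _2
_1: U D Y W
_2: Z F _3 G
_3: Q _4
_4: P H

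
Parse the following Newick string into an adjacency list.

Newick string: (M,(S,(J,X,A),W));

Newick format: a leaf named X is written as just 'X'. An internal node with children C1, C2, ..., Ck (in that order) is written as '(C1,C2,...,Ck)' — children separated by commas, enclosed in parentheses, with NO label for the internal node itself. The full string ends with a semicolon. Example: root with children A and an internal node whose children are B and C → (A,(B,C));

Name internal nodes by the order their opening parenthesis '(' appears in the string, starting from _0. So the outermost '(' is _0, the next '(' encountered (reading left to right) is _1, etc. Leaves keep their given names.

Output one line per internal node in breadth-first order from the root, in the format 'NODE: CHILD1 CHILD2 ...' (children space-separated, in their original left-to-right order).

Answer: _0: M _1
_1: S _2 W
_2: J X A

Derivation:
Input: (M,(S,(J,X,A),W));
Scanning left-to-right, naming '(' by encounter order:
  pos 0: '(' -> open internal node _0 (depth 1)
  pos 3: '(' -> open internal node _1 (depth 2)
  pos 6: '(' -> open internal node _2 (depth 3)
  pos 12: ')' -> close internal node _2 (now at depth 2)
  pos 15: ')' -> close internal node _1 (now at depth 1)
  pos 16: ')' -> close internal node _0 (now at depth 0)
Total internal nodes: 3
BFS adjacency from root:
  _0: M _1
  _1: S _2 W
  _2: J X A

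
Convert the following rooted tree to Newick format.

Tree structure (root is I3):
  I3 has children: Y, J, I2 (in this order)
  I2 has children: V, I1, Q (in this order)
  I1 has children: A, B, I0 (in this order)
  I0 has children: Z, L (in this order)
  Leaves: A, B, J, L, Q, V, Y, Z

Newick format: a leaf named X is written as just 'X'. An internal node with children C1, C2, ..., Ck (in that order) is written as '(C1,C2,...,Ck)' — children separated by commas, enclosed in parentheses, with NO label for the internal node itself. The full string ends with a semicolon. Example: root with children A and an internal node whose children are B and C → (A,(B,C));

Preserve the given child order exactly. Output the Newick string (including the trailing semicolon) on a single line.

internal I3 with children ['Y', 'J', 'I2']
  leaf 'Y' → 'Y'
  leaf 'J' → 'J'
  internal I2 with children ['V', 'I1', 'Q']
    leaf 'V' → 'V'
    internal I1 with children ['A', 'B', 'I0']
      leaf 'A' → 'A'
      leaf 'B' → 'B'
      internal I0 with children ['Z', 'L']
        leaf 'Z' → 'Z'
        leaf 'L' → 'L'
      → '(Z,L)'
    → '(A,B,(Z,L))'
    leaf 'Q' → 'Q'
  → '(V,(A,B,(Z,L)),Q)'
→ '(Y,J,(V,(A,B,(Z,L)),Q))'
Final: (Y,J,(V,(A,B,(Z,L)),Q));

Answer: (Y,J,(V,(A,B,(Z,L)),Q));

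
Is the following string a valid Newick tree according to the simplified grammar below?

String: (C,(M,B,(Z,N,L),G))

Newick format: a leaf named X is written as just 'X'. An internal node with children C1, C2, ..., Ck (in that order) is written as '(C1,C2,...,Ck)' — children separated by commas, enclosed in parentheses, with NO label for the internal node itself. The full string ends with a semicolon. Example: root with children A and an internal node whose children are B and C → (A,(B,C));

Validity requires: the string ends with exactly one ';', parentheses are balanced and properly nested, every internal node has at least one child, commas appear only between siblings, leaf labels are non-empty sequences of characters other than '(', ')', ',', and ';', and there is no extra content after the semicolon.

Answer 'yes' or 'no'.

Answer: no

Derivation:
Input: (C,(M,B,(Z,N,L),G))
Paren balance: 3 '(' vs 3 ')' OK
Ends with single ';': False
Full parse: FAILS (must end with ;)
Valid: False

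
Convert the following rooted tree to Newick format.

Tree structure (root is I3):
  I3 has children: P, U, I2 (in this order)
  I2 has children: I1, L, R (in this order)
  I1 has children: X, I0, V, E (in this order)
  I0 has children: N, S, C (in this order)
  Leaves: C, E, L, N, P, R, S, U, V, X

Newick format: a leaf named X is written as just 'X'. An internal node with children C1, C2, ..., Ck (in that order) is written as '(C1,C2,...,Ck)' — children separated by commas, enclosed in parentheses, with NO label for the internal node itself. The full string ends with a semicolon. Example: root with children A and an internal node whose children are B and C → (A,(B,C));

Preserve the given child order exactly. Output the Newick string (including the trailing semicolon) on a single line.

Answer: (P,U,((X,(N,S,C),V,E),L,R));

Derivation:
internal I3 with children ['P', 'U', 'I2']
  leaf 'P' → 'P'
  leaf 'U' → 'U'
  internal I2 with children ['I1', 'L', 'R']
    internal I1 with children ['X', 'I0', 'V', 'E']
      leaf 'X' → 'X'
      internal I0 with children ['N', 'S', 'C']
        leaf 'N' → 'N'
        leaf 'S' → 'S'
        leaf 'C' → 'C'
      → '(N,S,C)'
      leaf 'V' → 'V'
      leaf 'E' → 'E'
    → '(X,(N,S,C),V,E)'
    leaf 'L' → 'L'
    leaf 'R' → 'R'
  → '((X,(N,S,C),V,E),L,R)'
→ '(P,U,((X,(N,S,C),V,E),L,R))'
Final: (P,U,((X,(N,S,C),V,E),L,R));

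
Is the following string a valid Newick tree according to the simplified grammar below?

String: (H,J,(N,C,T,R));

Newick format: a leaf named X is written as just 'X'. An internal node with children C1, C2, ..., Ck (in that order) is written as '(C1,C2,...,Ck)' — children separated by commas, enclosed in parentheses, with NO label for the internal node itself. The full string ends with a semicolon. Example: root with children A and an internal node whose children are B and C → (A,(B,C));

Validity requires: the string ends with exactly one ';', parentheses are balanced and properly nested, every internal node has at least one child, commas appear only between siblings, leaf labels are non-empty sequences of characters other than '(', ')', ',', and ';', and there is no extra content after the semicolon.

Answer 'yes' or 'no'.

Answer: yes

Derivation:
Input: (H,J,(N,C,T,R));
Paren balance: 2 '(' vs 2 ')' OK
Ends with single ';': True
Full parse: OK
Valid: True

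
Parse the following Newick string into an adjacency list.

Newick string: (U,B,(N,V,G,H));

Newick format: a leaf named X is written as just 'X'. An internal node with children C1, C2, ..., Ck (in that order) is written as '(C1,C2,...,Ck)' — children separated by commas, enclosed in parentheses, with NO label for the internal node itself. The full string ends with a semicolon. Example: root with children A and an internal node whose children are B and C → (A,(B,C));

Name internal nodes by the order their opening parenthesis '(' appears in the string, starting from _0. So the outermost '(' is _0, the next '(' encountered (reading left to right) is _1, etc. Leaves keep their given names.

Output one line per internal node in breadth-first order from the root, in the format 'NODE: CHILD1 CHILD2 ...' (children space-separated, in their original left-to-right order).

Answer: _0: U B _1
_1: N V G H

Derivation:
Input: (U,B,(N,V,G,H));
Scanning left-to-right, naming '(' by encounter order:
  pos 0: '(' -> open internal node _0 (depth 1)
  pos 5: '(' -> open internal node _1 (depth 2)
  pos 13: ')' -> close internal node _1 (now at depth 1)
  pos 14: ')' -> close internal node _0 (now at depth 0)
Total internal nodes: 2
BFS adjacency from root:
  _0: U B _1
  _1: N V G H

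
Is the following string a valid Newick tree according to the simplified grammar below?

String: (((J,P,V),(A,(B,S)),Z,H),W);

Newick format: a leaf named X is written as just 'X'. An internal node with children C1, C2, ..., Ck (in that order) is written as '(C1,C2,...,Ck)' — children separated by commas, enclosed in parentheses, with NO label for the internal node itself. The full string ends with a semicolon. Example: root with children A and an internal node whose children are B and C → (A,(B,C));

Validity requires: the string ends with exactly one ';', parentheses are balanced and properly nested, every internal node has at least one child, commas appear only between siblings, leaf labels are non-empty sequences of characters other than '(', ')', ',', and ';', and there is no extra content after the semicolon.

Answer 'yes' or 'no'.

Input: (((J,P,V),(A,(B,S)),Z,H),W);
Paren balance: 5 '(' vs 5 ')' OK
Ends with single ';': True
Full parse: OK
Valid: True

Answer: yes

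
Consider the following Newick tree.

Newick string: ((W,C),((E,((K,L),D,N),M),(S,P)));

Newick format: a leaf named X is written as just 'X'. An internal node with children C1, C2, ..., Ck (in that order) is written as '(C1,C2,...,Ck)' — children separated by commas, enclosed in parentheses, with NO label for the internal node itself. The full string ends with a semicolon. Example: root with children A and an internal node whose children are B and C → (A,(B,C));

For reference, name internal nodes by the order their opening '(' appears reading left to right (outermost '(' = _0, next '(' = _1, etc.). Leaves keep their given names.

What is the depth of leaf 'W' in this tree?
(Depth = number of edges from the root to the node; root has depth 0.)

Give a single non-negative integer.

Answer: 2

Derivation:
Newick: ((W,C),((E,((K,L),D,N),M),(S,P)));
Naming internals by '(' encounter order: outermost '(' = _0, next = _1, ...
Query node: W
Path from root: _0 -> _1 -> W
Depth of W: 2 (number of edges from root)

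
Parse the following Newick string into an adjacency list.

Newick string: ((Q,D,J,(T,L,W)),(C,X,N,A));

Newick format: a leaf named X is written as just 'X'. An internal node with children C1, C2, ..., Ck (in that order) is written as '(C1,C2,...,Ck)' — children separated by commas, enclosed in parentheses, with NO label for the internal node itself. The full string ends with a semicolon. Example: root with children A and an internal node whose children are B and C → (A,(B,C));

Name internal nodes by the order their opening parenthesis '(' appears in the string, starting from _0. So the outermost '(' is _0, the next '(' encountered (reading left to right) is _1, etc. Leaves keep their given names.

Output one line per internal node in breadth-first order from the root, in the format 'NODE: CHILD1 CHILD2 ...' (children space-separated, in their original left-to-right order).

Input: ((Q,D,J,(T,L,W)),(C,X,N,A));
Scanning left-to-right, naming '(' by encounter order:
  pos 0: '(' -> open internal node _0 (depth 1)
  pos 1: '(' -> open internal node _1 (depth 2)
  pos 8: '(' -> open internal node _2 (depth 3)
  pos 14: ')' -> close internal node _2 (now at depth 2)
  pos 15: ')' -> close internal node _1 (now at depth 1)
  pos 17: '(' -> open internal node _3 (depth 2)
  pos 25: ')' -> close internal node _3 (now at depth 1)
  pos 26: ')' -> close internal node _0 (now at depth 0)
Total internal nodes: 4
BFS adjacency from root:
  _0: _1 _3
  _1: Q D J _2
  _3: C X N A
  _2: T L W

Answer: _0: _1 _3
_1: Q D J _2
_3: C X N A
_2: T L W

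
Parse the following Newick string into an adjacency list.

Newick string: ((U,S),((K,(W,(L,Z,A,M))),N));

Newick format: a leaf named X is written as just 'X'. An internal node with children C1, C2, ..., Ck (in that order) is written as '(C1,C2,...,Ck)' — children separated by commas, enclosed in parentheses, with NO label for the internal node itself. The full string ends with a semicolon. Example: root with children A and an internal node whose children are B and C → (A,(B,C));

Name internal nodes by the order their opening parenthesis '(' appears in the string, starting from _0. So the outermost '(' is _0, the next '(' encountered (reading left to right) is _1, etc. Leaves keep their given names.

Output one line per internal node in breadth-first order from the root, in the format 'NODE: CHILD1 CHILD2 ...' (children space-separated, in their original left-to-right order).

Input: ((U,S),((K,(W,(L,Z,A,M))),N));
Scanning left-to-right, naming '(' by encounter order:
  pos 0: '(' -> open internal node _0 (depth 1)
  pos 1: '(' -> open internal node _1 (depth 2)
  pos 5: ')' -> close internal node _1 (now at depth 1)
  pos 7: '(' -> open internal node _2 (depth 2)
  pos 8: '(' -> open internal node _3 (depth 3)
  pos 11: '(' -> open internal node _4 (depth 4)
  pos 14: '(' -> open internal node _5 (depth 5)
  pos 22: ')' -> close internal node _5 (now at depth 4)
  pos 23: ')' -> close internal node _4 (now at depth 3)
  pos 24: ')' -> close internal node _3 (now at depth 2)
  pos 27: ')' -> close internal node _2 (now at depth 1)
  pos 28: ')' -> close internal node _0 (now at depth 0)
Total internal nodes: 6
BFS adjacency from root:
  _0: _1 _2
  _1: U S
  _2: _3 N
  _3: K _4
  _4: W _5
  _5: L Z A M

Answer: _0: _1 _2
_1: U S
_2: _3 N
_3: K _4
_4: W _5
_5: L Z A M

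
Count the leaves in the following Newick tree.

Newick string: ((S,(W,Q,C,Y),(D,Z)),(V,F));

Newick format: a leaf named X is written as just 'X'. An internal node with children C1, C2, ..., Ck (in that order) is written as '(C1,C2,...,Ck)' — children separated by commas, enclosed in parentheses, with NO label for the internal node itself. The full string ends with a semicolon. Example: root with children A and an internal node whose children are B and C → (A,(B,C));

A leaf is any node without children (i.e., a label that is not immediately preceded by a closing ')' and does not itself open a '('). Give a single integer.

Newick: ((S,(W,Q,C,Y),(D,Z)),(V,F));
Scan left-to-right; a leaf is any maximal label run not followed by '(':
  pos 2: leaf 'S' → count = 1
  pos 5: leaf 'W' → count = 2
  pos 7: leaf 'Q' → count = 3
  pos 9: leaf 'C' → count = 4
  pos 11: leaf 'Y' → count = 5
  pos 15: leaf 'D' → count = 6
  pos 17: leaf 'Z' → count = 7
  pos 22: leaf 'V' → count = 8
  pos 24: leaf 'F' → count = 9
Total leaves: 9

Answer: 9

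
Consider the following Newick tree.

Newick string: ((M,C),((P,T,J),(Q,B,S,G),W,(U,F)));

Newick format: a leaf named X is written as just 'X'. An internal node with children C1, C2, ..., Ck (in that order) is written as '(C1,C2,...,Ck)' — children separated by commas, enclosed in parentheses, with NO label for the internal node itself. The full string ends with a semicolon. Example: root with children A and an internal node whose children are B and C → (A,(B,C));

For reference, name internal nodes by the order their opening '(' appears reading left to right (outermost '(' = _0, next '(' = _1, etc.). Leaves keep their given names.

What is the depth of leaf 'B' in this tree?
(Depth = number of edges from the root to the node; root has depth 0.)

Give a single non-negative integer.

Newick: ((M,C),((P,T,J),(Q,B,S,G),W,(U,F)));
Naming internals by '(' encounter order: outermost '(' = _0, next = _1, ...
Query node: B
Path from root: _0 -> _2 -> _4 -> B
Depth of B: 3 (number of edges from root)

Answer: 3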